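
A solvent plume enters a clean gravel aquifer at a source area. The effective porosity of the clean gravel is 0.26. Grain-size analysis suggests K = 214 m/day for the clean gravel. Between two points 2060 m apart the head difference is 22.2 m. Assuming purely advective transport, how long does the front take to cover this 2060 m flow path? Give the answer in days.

232

Hydraulic gradient i = Δh / L = 22.2 / 2060 = 0.01078.
Darcy flux q = K · i = 214.0 × 0.01078 = 2.306 m/day.
Seepage velocity v = q / n_e = 2.306 / 0.26 = 8.870 m/day.
Travel time t = L / v = 2060 / 8.870 = 232.2 days.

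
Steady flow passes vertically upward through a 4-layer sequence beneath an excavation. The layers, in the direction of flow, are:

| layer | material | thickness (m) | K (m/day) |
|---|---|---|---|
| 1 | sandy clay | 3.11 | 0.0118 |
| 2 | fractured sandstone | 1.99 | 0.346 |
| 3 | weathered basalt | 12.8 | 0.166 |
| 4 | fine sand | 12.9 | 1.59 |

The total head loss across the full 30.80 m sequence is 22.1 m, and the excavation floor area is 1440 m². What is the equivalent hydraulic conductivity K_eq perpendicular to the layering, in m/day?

Flow is perpendicular to layering, so the layers act in series and the equivalent K is the thickness-weighted harmonic mean.
Total thickness L = 3.11 + 1.99 + 12.8 + 12.9 = 30.80 m.
Σ(b_i/K_i) = 3.11/0.0118 + 1.99/0.346 + 12.8/0.166 + 12.9/1.59 = 354.5 d.
K_eq = L / Σ(b_i/K_i) = 30.80 / 354.5 = 0.08687 m/day.

0.0869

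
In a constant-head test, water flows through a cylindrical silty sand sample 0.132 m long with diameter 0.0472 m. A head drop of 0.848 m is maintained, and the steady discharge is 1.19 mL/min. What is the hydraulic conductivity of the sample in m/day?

Cross-sectional area A = π·(d/2)² = π × (0.0472/2)² = 0.001750 m².
Convert discharge: 1.19 mL/min = 1.983e-08 m³/s.
Darcy's law rearranged: K = Q·L / (A·Δh) = 1.983e-08 × 0.132 / (0.001750 × 0.848) = 1.764e-06 m/s = 0.1524 m/day.

0.152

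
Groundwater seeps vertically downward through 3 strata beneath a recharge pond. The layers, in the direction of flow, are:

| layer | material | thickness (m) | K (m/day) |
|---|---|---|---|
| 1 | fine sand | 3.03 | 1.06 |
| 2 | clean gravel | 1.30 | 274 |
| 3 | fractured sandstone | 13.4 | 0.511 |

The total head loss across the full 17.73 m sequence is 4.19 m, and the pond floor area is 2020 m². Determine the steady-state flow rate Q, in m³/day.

291

Flow is perpendicular to layering, so the layers act in series and the equivalent K is the thickness-weighted harmonic mean.
Total thickness L = 3.03 + 1.30 + 13.4 = 17.73 m.
Σ(b_i/K_i) = 3.03/1.06 + 1.30/274 + 13.4/0.511 = 29.09 d.
K_eq = L / Σ(b_i/K_i) = 17.73 / 29.09 = 0.6096 m/day.
Q = K_eq · A · (Δh/L) = 0.6096 × 2020 × (4.19/17.73) = 291.0 m³/day.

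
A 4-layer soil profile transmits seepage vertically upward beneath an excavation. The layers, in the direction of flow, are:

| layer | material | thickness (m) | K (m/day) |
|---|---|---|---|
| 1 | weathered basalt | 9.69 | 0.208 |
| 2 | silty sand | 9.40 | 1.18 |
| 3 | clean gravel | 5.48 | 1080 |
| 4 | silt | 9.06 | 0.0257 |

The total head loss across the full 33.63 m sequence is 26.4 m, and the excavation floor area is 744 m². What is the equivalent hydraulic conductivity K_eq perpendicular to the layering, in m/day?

0.0826

Flow is perpendicular to layering, so the layers act in series and the equivalent K is the thickness-weighted harmonic mean.
Total thickness L = 9.69 + 9.40 + 5.48 + 9.06 = 33.63 m.
Σ(b_i/K_i) = 9.69/0.208 + 9.40/1.18 + 5.48/1080 + 9.06/0.0257 = 407.1 d.
K_eq = L / Σ(b_i/K_i) = 33.63 / 407.1 = 0.08261 m/day.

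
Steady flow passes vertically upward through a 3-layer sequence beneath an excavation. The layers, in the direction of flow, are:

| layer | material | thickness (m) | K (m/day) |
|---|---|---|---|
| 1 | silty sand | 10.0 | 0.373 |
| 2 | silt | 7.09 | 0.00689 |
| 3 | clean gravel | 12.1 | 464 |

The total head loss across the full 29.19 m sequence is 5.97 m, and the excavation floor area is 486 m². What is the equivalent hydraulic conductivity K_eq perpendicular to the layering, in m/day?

Flow is perpendicular to layering, so the layers act in series and the equivalent K is the thickness-weighted harmonic mean.
Total thickness L = 10.0 + 7.09 + 12.1 = 29.19 m.
Σ(b_i/K_i) = 10.0/0.373 + 7.09/0.00689 + 12.1/464 = 1056 d.
K_eq = L / Σ(b_i/K_i) = 29.19 / 1056 = 0.02765 m/day.

0.0276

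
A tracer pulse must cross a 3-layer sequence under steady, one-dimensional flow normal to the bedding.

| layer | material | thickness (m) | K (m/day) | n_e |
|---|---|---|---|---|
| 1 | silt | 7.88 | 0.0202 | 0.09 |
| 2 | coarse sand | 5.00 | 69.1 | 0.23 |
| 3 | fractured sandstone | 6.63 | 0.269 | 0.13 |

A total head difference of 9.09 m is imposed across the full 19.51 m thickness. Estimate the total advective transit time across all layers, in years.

0.340

With flow normal to the layers, continuity requires the same specific discharge q through every layer.
Σ(b_i/K_i) = 7.88/0.0202 + 5.00/69.1 + 6.63/0.269 = 414.8 d.
q = Δh / Σ(b_i/K_i) = 9.09 / 414.8 = 0.02191 m/day.
In each layer the seepage velocity is v_i = q/n_i, so the layer transit time is t_i = b_i·n_i / q:
  layer 1 (silt): t_1 = 7.88 × 0.09 / 0.02191 = 32.36 d
  layer 2 (coarse sand): t_2 = 5.00 × 0.23 / 0.02191 = 52.48 d
  layer 3 (fractured sandstone): t_3 = 6.63 × 0.13 / 0.02191 = 39.33 d
Total t = Σ t_i = 124.2 days = 0.3400 years.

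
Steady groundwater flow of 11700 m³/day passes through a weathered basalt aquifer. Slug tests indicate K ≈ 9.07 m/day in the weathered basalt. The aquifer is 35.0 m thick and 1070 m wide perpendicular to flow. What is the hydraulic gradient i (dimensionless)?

0.0344

Cross-sectional area A = 1070 × 35.0 = 37450 m².
From Q = K·A·i, i = Q / (K·A) = 11700 / (9.070 × 37450) = 0.03445.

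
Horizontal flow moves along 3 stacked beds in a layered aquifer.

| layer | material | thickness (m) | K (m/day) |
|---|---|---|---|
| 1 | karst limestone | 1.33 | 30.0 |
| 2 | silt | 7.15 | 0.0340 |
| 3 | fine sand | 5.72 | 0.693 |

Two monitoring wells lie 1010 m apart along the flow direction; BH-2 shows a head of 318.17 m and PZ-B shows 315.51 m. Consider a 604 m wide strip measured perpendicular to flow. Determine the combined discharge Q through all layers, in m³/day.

70.2

Flow is parallel to layering, so each bed carries its own Darcy discharge and the transmissivities add.
Σ(K_i·b_i) = 30.0×1.33 + 0.0340×7.15 + 0.693×5.72 = 44.11 m²/day.
Hydraulic gradient i = (318.17 − 315.51) / 1010 = 2.66 / 1010 = 0.002634.
Q = Σ(K_i·b_i) · W · i = 44.11 × 604 × 0.002634 = 70.16 m³/day.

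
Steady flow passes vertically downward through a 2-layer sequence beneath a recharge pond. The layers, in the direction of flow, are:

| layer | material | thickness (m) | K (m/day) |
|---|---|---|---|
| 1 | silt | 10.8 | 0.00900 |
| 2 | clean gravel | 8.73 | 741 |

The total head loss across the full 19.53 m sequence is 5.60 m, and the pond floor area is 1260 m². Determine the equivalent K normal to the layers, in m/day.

Flow is perpendicular to layering, so the layers act in series and the equivalent K is the thickness-weighted harmonic mean.
Total thickness L = 10.8 + 8.73 = 19.53 m.
Σ(b_i/K_i) = 10.8/0.00900 + 8.73/741 = 1200 d.
K_eq = L / Σ(b_i/K_i) = 19.53 / 1200 = 0.01627 m/day.

0.0163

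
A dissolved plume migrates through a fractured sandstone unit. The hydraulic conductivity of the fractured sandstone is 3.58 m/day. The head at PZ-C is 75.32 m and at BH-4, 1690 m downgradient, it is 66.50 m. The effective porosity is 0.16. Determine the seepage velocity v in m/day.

Hydraulic gradient i = (75.32 − 66.50) / 1690 = 8.82 / 1690 = 0.005219.
Darcy flux q = K · i = 3.580 × 0.005219 = 0.01868 m/day.
Seepage velocity v = q / n_e = 0.01868 / 0.16 = 0.1168 m/day.

0.117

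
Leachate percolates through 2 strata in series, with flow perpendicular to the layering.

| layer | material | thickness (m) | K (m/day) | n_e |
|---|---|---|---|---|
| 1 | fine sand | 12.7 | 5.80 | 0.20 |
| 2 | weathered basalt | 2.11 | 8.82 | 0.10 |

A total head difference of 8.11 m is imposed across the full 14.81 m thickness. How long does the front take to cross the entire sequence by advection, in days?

With flow normal to the layers, continuity requires the same specific discharge q through every layer.
Σ(b_i/K_i) = 12.7/5.80 + 2.11/8.82 = 2.429 d.
q = Δh / Σ(b_i/K_i) = 8.11 / 2.429 = 3.339 m/day.
In each layer the seepage velocity is v_i = q/n_i, so the layer transit time is t_i = b_i·n_i / q:
  layer 1 (fine sand): t_1 = 12.7 × 0.20 / 3.339 = 0.7607 d
  layer 2 (weathered basalt): t_2 = 2.11 × 0.10 / 3.339 = 0.06319 d
Total t = Σ t_i = 0.8239 days.

0.824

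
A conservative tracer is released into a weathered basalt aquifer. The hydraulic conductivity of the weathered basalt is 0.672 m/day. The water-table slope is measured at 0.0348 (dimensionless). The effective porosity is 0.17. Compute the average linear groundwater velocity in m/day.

Hydraulic gradient i = 0.0348.
Darcy flux q = K · i = 0.6720 × 0.03480 = 0.02339 m/day.
Seepage velocity v = q / n_e = 0.02339 / 0.17 = 0.1376 m/day.

0.138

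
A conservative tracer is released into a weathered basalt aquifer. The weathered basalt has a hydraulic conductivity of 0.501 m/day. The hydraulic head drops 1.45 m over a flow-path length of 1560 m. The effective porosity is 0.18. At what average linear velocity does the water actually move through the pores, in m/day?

Hydraulic gradient i = Δh / L = 1.45 / 1560 = 0.0009295.
Darcy flux q = K · i = 0.5010 × 0.0009295 = 0.0004657 m/day.
Seepage velocity v = q / n_e = 0.0004657 / 0.18 = 0.002587 m/day.

0.00259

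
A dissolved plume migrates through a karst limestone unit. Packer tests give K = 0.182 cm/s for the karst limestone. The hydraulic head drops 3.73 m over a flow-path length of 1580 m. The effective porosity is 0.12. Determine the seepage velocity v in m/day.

Convert K: 0.182 cm/s × 864 = 157.2 m/day.
Hydraulic gradient i = Δh / L = 3.73 / 1580 = 0.002361.
Darcy flux q = K · i = 157.2 × 0.002361 = 0.3712 m/day.
Seepage velocity v = q / n_e = 0.3712 / 0.12 = 3.094 m/day.

3.09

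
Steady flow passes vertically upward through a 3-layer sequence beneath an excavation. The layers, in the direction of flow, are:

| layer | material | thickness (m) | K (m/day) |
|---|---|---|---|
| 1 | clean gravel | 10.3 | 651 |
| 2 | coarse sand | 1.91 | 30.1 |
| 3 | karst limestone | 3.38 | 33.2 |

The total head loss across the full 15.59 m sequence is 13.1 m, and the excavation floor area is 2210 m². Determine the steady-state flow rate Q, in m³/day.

Flow is perpendicular to layering, so the layers act in series and the equivalent K is the thickness-weighted harmonic mean.
Total thickness L = 10.3 + 1.91 + 3.38 = 15.59 m.
Σ(b_i/K_i) = 10.3/651 + 1.91/30.1 + 3.38/33.2 = 0.1811 d.
K_eq = L / Σ(b_i/K_i) = 15.59 / 0.1811 = 86.09 m/day.
Q = K_eq · A · (Δh/L) = 86.09 × 2210 × (13.1/15.59) = 1.599e+05 m³/day.

160000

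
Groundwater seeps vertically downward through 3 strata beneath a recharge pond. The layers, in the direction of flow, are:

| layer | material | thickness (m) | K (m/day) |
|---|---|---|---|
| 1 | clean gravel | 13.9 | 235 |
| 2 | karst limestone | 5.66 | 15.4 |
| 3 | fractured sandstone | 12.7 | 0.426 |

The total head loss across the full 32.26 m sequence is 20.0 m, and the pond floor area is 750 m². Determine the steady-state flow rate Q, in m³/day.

496

Flow is perpendicular to layering, so the layers act in series and the equivalent K is the thickness-weighted harmonic mean.
Total thickness L = 13.9 + 5.66 + 12.7 = 32.26 m.
Σ(b_i/K_i) = 13.9/235 + 5.66/15.4 + 12.7/0.426 = 30.24 d.
K_eq = L / Σ(b_i/K_i) = 32.26 / 30.24 = 1.067 m/day.
Q = K_eq · A · (Δh/L) = 1.067 × 750 × (20.0/32.26) = 496.0 m³/day.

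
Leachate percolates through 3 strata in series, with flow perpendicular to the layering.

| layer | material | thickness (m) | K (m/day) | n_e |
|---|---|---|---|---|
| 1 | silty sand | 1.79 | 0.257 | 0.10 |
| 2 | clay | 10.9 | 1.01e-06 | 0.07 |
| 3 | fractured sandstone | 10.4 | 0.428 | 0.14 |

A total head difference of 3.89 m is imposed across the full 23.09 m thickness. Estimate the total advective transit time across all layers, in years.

18200

With flow normal to the layers, continuity requires the same specific discharge q through every layer.
Σ(b_i/K_i) = 1.79/0.257 + 10.9/1.01e-06 + 10.4/0.428 = 1.079e+07 d.
q = Δh / Σ(b_i/K_i) = 3.89 / 1.079e+07 = 3.604e-07 m/day.
In each layer the seepage velocity is v_i = q/n_i, so the layer transit time is t_i = b_i·n_i / q:
  layer 1 (silty sand): t_1 = 1.79 × 0.10 / 3.604e-07 = 4.966e+05 d
  layer 2 (clay): t_2 = 10.9 × 0.07 / 3.604e-07 = 2.117e+06 d
  layer 3 (fractured sandstone): t_3 = 10.4 × 0.14 / 3.604e-07 = 4.039e+06 d
Total t = Σ t_i = 6.653e+06 days = 18214 years.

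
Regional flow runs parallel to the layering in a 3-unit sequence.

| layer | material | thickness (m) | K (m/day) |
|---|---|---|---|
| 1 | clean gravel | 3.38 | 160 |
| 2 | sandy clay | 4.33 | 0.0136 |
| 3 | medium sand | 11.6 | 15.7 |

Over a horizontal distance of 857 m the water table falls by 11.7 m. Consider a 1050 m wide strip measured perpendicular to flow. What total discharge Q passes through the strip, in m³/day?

Flow is parallel to layering, so each bed carries its own Darcy discharge and the transmissivities add.
Σ(K_i·b_i) = 160×3.38 + 0.0136×4.33 + 15.7×11.6 = 723.0 m²/day.
Hydraulic gradient i = Δh / L = 11.7 / 857 = 0.01365.
Q = Σ(K_i·b_i) · W · i = 723.0 × 1050 × 0.01365 = 10364 m³/day.

10400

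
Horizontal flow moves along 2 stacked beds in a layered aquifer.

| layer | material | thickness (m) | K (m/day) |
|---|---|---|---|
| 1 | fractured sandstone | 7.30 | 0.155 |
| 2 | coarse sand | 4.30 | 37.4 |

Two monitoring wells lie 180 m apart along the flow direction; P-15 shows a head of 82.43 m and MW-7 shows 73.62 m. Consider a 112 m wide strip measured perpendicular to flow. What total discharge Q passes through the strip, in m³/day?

Flow is parallel to layering, so each bed carries its own Darcy discharge and the transmissivities add.
Σ(K_i·b_i) = 0.155×7.30 + 37.4×4.30 = 162.0 m²/day.
Hydraulic gradient i = (82.43 − 73.62) / 180 = 8.81 / 180 = 0.04894.
Q = Σ(K_i·b_i) · W · i = 162.0 × 112 × 0.04894 = 887.8 m³/day.

888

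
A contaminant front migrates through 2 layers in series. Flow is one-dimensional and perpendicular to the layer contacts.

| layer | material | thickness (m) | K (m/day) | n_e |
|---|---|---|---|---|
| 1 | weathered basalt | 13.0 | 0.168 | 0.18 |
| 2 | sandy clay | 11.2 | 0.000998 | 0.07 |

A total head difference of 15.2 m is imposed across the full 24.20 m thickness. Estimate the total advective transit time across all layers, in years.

6.36

With flow normal to the layers, continuity requires the same specific discharge q through every layer.
Σ(b_i/K_i) = 13.0/0.168 + 11.2/0.000998 = 11300 d.
q = Δh / Σ(b_i/K_i) = 15.2 / 11300 = 0.001345 m/day.
In each layer the seepage velocity is v_i = q/n_i, so the layer transit time is t_i = b_i·n_i / q:
  layer 1 (weathered basalt): t_1 = 13.0 × 0.18 / 0.001345 = 1740 d
  layer 2 (sandy clay): t_2 = 11.2 × 0.07 / 0.001345 = 582.8 d
Total t = Σ t_i = 2322 days = 6.358 years.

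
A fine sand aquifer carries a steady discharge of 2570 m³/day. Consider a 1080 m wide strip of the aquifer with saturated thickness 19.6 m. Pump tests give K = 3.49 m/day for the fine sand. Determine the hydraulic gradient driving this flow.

0.0348

Cross-sectional area A = 1080 × 19.6 = 21168 m².
From Q = K·A·i, i = Q / (K·A) = 2570 / (3.490 × 21168) = 0.03479.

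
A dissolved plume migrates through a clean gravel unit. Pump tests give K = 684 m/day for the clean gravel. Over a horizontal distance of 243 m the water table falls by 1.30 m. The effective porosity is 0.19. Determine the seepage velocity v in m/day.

Hydraulic gradient i = Δh / L = 1.30 / 243 = 0.005350.
Darcy flux q = K · i = 684.0 × 0.005350 = 3.659 m/day.
Seepage velocity v = q / n_e = 3.659 / 0.19 = 19.26 m/day.

19.3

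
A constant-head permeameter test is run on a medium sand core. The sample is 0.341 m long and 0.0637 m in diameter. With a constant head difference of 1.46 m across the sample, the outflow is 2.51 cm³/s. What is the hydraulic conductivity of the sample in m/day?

15.9

Cross-sectional area A = π·(d/2)² = π × (0.0637/2)² = 0.003187 m².
Convert discharge: 2.51 cm³/s = 2.510e-06 m³/s.
Darcy's law rearranged: K = Q·L / (A·Δh) = 2.510e-06 × 0.341 / (0.003187 × 1.46) = 0.0001840 m/s = 15.89 m/day.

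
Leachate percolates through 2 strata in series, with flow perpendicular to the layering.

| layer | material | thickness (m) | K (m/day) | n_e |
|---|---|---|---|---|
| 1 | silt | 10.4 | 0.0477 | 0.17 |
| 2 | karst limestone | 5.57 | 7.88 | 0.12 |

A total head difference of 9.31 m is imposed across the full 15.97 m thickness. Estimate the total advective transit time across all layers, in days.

57.2

With flow normal to the layers, continuity requires the same specific discharge q through every layer.
Σ(b_i/K_i) = 10.4/0.0477 + 5.57/7.88 = 218.7 d.
q = Δh / Σ(b_i/K_i) = 9.31 / 218.7 = 0.04256 m/day.
In each layer the seepage velocity is v_i = q/n_i, so the layer transit time is t_i = b_i·n_i / q:
  layer 1 (silt): t_1 = 10.4 × 0.17 / 0.04256 = 41.54 d
  layer 2 (karst limestone): t_2 = 5.57 × 0.12 / 0.04256 = 15.70 d
Total t = Σ t_i = 57.24 days.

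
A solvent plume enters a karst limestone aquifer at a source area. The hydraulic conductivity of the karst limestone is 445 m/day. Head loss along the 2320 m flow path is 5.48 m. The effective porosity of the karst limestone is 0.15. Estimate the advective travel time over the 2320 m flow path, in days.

331

Hydraulic gradient i = Δh / L = 5.48 / 2320 = 0.002362.
Darcy flux q = K · i = 445.0 × 0.002362 = 1.051 m/day.
Seepage velocity v = q / n_e = 1.051 / 0.15 = 7.007 m/day.
Travel time t = L / v = 2320 / 7.007 = 331.1 days.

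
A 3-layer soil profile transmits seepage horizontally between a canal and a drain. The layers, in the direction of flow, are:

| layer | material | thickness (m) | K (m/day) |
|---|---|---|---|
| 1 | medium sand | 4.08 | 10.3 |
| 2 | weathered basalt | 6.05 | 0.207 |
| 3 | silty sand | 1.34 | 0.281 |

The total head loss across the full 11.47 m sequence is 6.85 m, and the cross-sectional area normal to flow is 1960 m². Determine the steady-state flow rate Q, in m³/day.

Flow is perpendicular to layering, so the layers act in series and the equivalent K is the thickness-weighted harmonic mean.
Total thickness L = 4.08 + 6.05 + 1.34 = 11.47 m.
Σ(b_i/K_i) = 4.08/10.3 + 6.05/0.207 + 1.34/0.281 = 34.39 d.
K_eq = L / Σ(b_i/K_i) = 11.47 / 34.39 = 0.3335 m/day.
Q = K_eq · A · (Δh/L) = 0.3335 × 1960 × (6.85/11.47) = 390.4 m³/day.

390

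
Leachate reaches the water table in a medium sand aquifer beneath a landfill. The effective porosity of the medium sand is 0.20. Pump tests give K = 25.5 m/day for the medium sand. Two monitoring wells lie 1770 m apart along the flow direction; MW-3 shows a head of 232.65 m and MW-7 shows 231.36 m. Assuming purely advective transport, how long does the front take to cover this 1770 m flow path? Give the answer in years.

52.2

Hydraulic gradient i = (232.65 − 231.36) / 1770 = 1.29 / 1770 = 0.0007288.
Darcy flux q = K · i = 25.50 × 0.0007288 = 0.01858 m/day.
Seepage velocity v = q / n_e = 0.01858 / 0.20 = 0.09292 m/day.
Travel time t = L / v = 1770 / 0.09292 = 19048 days = 52.15 years.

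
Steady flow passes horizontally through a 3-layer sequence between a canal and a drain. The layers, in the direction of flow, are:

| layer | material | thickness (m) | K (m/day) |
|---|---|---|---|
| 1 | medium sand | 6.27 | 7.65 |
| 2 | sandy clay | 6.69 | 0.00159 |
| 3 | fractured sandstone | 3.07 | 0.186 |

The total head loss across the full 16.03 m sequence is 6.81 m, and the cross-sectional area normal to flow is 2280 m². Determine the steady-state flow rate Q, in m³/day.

3.68

Flow is perpendicular to layering, so the layers act in series and the equivalent K is the thickness-weighted harmonic mean.
Total thickness L = 6.27 + 6.69 + 3.07 = 16.03 m.
Σ(b_i/K_i) = 6.27/7.65 + 6.69/0.00159 + 3.07/0.186 = 4225 d.
K_eq = L / Σ(b_i/K_i) = 16.03 / 4225 = 0.003794 m/day.
Q = K_eq · A · (Δh/L) = 0.003794 × 2280 × (6.81/16.03) = 3.675 m³/day.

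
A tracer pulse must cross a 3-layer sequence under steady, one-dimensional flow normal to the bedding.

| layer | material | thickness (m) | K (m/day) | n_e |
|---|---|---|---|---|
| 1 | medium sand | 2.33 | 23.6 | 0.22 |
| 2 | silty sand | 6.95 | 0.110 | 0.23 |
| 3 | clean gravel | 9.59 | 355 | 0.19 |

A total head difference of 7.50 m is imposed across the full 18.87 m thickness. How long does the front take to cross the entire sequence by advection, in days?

33.2

With flow normal to the layers, continuity requires the same specific discharge q through every layer.
Σ(b_i/K_i) = 2.33/23.6 + 6.95/0.110 + 9.59/355 = 63.31 d.
q = Δh / Σ(b_i/K_i) = 7.50 / 63.31 = 0.1185 m/day.
In each layer the seepage velocity is v_i = q/n_i, so the layer transit time is t_i = b_i·n_i / q:
  layer 1 (medium sand): t_1 = 2.33 × 0.22 / 0.1185 = 4.327 d
  layer 2 (silty sand): t_2 = 6.95 × 0.23 / 0.1185 = 13.49 d
  layer 3 (clean gravel): t_3 = 9.59 × 0.19 / 0.1185 = 15.38 d
Total t = Σ t_i = 33.20 days.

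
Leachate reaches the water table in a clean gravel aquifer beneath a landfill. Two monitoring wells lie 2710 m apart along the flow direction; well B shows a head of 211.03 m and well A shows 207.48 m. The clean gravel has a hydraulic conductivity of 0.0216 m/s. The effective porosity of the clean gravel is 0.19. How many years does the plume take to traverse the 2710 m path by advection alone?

0.577

Convert K: 0.0216 m/s × 86400 = 1866 m/day.
Hydraulic gradient i = (211.03 − 207.48) / 2710 = 3.55 / 2710 = 0.001310.
Darcy flux q = K · i = 1866 × 0.001310 = 2.445 m/day.
Seepage velocity v = q / n_e = 2.445 / 0.19 = 12.87 m/day.
Travel time t = L / v = 2710 / 12.87 = 210.6 days = 0.5766 years.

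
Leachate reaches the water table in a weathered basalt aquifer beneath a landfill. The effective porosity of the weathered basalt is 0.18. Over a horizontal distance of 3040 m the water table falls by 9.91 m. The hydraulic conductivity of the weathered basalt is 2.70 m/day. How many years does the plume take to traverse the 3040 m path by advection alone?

170

Hydraulic gradient i = Δh / L = 9.91 / 3040 = 0.003260.
Darcy flux q = K · i = 2.700 × 0.003260 = 0.008802 m/day.
Seepage velocity v = q / n_e = 0.008802 / 0.18 = 0.04890 m/day.
Travel time t = L / v = 3040 / 0.04890 = 62170 days = 170.2 years.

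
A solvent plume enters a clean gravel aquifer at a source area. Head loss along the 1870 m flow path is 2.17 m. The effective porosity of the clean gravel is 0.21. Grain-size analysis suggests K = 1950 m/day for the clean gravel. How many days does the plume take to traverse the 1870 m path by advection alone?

Hydraulic gradient i = Δh / L = 2.17 / 1870 = 0.001160.
Darcy flux q = K · i = 1950 × 0.001160 = 2.263 m/day.
Seepage velocity v = q / n_e = 2.263 / 0.21 = 10.78 m/day.
Travel time t = L / v = 1870 / 10.78 = 173.5 days.

174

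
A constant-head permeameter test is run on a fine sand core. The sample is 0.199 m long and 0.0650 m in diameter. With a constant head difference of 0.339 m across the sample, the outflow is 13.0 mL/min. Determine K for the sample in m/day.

3.31

Cross-sectional area A = π·(d/2)² = π × (0.0650/2)² = 0.003318 m².
Convert discharge: 13.0 mL/min = 2.167e-07 m³/s.
Darcy's law rearranged: K = Q·L / (A·Δh) = 2.167e-07 × 0.199 / (0.003318 × 0.339) = 3.833e-05 m/s = 3.312 m/day.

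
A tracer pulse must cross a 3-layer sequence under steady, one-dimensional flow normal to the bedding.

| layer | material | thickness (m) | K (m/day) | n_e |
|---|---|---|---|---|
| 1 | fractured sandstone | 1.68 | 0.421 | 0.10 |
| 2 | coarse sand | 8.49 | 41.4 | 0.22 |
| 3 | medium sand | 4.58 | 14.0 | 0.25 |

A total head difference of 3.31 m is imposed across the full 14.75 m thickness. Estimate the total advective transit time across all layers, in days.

4.35

With flow normal to the layers, continuity requires the same specific discharge q through every layer.
Σ(b_i/K_i) = 1.68/0.421 + 8.49/41.4 + 4.58/14.0 = 4.523 d.
q = Δh / Σ(b_i/K_i) = 3.31 / 4.523 = 0.7319 m/day.
In each layer the seepage velocity is v_i = q/n_i, so the layer transit time is t_i = b_i·n_i / q:
  layer 1 (fractured sandstone): t_1 = 1.68 × 0.10 / 0.7319 = 0.2296 d
  layer 2 (coarse sand): t_2 = 8.49 × 0.22 / 0.7319 = 2.552 d
  layer 3 (medium sand): t_3 = 4.58 × 0.25 / 0.7319 = 1.565 d
Total t = Σ t_i = 4.346 days.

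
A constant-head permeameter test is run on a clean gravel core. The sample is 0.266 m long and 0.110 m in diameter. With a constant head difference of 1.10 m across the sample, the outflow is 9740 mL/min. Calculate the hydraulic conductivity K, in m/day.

Cross-sectional area A = π·(d/2)² = π × (0.110/2)² = 0.009503 m².
Convert discharge: 9740 mL/min = 0.0001623 m³/s.
Darcy's law rearranged: K = Q·L / (A·Δh) = 0.0001623 × 0.266 / (0.009503 × 1.10) = 0.004131 m/s = 356.9 m/day.

357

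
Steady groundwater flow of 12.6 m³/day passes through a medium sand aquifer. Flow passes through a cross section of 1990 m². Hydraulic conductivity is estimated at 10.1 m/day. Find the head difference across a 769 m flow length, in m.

From Q = K·A·i, i = Q / (K·A) = 12.6 / (10.10 × 1990) = 0.0006269.
Head loss Δh = i · L = 0.0006269 × 769 = 0.4821 m.

0.482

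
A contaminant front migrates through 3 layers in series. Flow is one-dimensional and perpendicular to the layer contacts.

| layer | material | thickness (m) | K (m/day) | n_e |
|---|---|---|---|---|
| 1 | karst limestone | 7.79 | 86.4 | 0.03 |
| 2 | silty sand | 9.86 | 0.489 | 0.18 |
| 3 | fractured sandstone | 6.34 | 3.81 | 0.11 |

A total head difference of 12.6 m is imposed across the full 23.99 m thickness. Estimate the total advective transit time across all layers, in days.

With flow normal to the layers, continuity requires the same specific discharge q through every layer.
Σ(b_i/K_i) = 7.79/86.4 + 9.86/0.489 + 6.34/3.81 = 21.92 d.
q = Δh / Σ(b_i/K_i) = 12.6 / 21.92 = 0.5749 m/day.
In each layer the seepage velocity is v_i = q/n_i, so the layer transit time is t_i = b_i·n_i / q:
  layer 1 (karst limestone): t_1 = 7.79 × 0.03 / 0.5749 = 0.4065 d
  layer 2 (silty sand): t_2 = 9.86 × 0.18 / 0.5749 = 3.087 d
  layer 3 (fractured sandstone): t_3 = 6.34 × 0.11 / 0.5749 = 1.213 d
Total t = Σ t_i = 4.707 days.

4.71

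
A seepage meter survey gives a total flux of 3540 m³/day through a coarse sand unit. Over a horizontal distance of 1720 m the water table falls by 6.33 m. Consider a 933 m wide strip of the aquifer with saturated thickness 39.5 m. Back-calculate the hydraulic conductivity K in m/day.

26.1

Cross-sectional area A = 933 × 39.5 = 36854 m².
Hydraulic gradient i = Δh / L = 6.33 / 1720 = 0.003680.
From Q = K·A·i, K = Q / (A·i) = 3540 / (36854 × 0.003680) = 26.10 m/day.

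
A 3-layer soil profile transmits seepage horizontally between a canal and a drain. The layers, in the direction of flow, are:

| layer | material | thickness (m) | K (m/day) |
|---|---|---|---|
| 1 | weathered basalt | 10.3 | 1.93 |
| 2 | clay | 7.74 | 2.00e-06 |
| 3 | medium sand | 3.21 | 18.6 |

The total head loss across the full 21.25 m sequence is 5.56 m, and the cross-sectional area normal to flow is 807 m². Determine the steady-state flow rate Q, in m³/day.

0.00116

Flow is perpendicular to layering, so the layers act in series and the equivalent K is the thickness-weighted harmonic mean.
Total thickness L = 10.3 + 7.74 + 3.21 = 21.25 m.
Σ(b_i/K_i) = 10.3/1.93 + 7.74/2.00e-06 + 3.21/18.6 = 3.870e+06 d.
K_eq = L / Σ(b_i/K_i) = 21.25 / 3.870e+06 = 5.491e-06 m/day.
Q = K_eq · A · (Δh/L) = 5.491e-06 × 807 × (5.56/21.25) = 0.001159 m³/day.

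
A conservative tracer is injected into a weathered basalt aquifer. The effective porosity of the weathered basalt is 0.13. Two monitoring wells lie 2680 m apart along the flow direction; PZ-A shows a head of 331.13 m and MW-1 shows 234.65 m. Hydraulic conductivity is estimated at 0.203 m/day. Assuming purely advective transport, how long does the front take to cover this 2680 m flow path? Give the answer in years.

Hydraulic gradient i = (331.13 − 234.65) / 2680 = 96.48 / 2680 = 0.03600.
Darcy flux q = K · i = 0.2030 × 0.03600 = 0.007308 m/day.
Seepage velocity v = q / n_e = 0.007308 / 0.13 = 0.05622 m/day.
Travel time t = L / v = 2680 / 0.05622 = 47674 days = 130.5 years.

131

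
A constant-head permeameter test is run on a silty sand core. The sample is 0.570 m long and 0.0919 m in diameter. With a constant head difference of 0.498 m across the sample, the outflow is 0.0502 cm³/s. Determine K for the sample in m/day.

0.748

Cross-sectional area A = π·(d/2)² = π × (0.0919/2)² = 0.006633 m².
Convert discharge: 0.0502 cm³/s = 5.020e-08 m³/s.
Darcy's law rearranged: K = Q·L / (A·Δh) = 5.020e-08 × 0.570 / (0.006633 × 0.498) = 8.662e-06 m/s = 0.7484 m/day.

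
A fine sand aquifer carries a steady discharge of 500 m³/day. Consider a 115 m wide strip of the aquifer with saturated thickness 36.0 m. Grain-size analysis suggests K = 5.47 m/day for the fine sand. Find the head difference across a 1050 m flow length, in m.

23.2

Cross-sectional area A = 115 × 36.0 = 4140 m².
From Q = K·A·i, i = Q / (K·A) = 500 / (5.470 × 4140) = 0.02208.
Head loss Δh = i · L = 0.02208 × 1050 = 23.18 m.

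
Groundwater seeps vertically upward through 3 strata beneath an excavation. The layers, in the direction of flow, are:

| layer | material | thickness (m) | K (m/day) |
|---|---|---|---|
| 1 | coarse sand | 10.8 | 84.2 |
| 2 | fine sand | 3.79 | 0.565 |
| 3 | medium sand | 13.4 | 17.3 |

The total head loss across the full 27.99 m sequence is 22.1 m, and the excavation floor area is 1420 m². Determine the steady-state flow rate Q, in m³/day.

4120

Flow is perpendicular to layering, so the layers act in series and the equivalent K is the thickness-weighted harmonic mean.
Total thickness L = 10.8 + 3.79 + 13.4 = 27.99 m.
Σ(b_i/K_i) = 10.8/84.2 + 3.79/0.565 + 13.4/17.3 = 7.611 d.
K_eq = L / Σ(b_i/K_i) = 27.99 / 7.611 = 3.678 m/day.
Q = K_eq · A · (Δh/L) = 3.678 × 1420 × (22.1/27.99) = 4123 m³/day.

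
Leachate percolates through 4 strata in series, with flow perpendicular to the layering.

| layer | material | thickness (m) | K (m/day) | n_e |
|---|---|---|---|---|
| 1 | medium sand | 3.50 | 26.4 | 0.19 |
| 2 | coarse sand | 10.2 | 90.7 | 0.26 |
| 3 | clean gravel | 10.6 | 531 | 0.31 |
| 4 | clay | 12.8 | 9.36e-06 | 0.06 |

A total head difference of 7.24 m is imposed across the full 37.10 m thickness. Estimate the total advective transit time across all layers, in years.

3810

With flow normal to the layers, continuity requires the same specific discharge q through every layer.
Σ(b_i/K_i) = 3.50/26.4 + 10.2/90.7 + 10.6/531 + 12.8/9.36e-06 = 1.368e+06 d.
q = Δh / Σ(b_i/K_i) = 7.24 / 1.368e+06 = 5.294e-06 m/day.
In each layer the seepage velocity is v_i = q/n_i, so the layer transit time is t_i = b_i·n_i / q:
  layer 1 (medium sand): t_1 = 3.50 × 0.19 / 5.294e-06 = 1.256e+05 d
  layer 2 (coarse sand): t_2 = 10.2 × 0.26 / 5.294e-06 = 5.009e+05 d
  layer 3 (clean gravel): t_3 = 10.6 × 0.31 / 5.294e-06 = 6.207e+05 d
  layer 4 (clay): t_4 = 12.8 × 0.06 / 5.294e-06 = 1.451e+05 d
Total t = Σ t_i = 1.392e+06 days = 3812 years.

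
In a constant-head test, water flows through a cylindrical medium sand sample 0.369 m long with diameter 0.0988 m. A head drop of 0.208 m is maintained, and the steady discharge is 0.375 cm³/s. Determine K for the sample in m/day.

Cross-sectional area A = π·(d/2)² = π × (0.0988/2)² = 0.007667 m².
Convert discharge: 0.375 cm³/s = 3.750e-07 m³/s.
Darcy's law rearranged: K = Q·L / (A·Δh) = 3.750e-07 × 0.369 / (0.007667 × 0.208) = 8.677e-05 m/s = 7.497 m/day.

7.50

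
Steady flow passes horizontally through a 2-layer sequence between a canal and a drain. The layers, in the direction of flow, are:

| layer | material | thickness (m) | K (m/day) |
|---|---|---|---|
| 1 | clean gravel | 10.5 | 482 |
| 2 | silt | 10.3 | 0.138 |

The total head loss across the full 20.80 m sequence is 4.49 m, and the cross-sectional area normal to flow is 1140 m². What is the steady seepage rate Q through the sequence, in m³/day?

Flow is perpendicular to layering, so the layers act in series and the equivalent K is the thickness-weighted harmonic mean.
Total thickness L = 10.5 + 10.3 = 20.80 m.
Σ(b_i/K_i) = 10.5/482 + 10.3/0.138 = 74.66 d.
K_eq = L / Σ(b_i/K_i) = 20.80 / 74.66 = 0.2786 m/day.
Q = K_eq · A · (Δh/L) = 0.2786 × 1140 × (4.49/20.80) = 68.56 m³/day.

68.6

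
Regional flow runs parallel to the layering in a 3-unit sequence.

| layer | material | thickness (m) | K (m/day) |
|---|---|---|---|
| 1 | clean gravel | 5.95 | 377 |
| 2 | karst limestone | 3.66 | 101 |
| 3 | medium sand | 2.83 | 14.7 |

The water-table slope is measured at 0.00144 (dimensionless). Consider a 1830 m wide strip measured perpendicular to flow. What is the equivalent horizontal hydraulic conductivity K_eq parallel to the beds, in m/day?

213

Flow is parallel to layering, so each bed carries its own Darcy discharge and the transmissivities add.
Σ(K_i·b_i) = 377×5.95 + 101×3.66 + 14.7×2.83 = 2654 m²/day.
Total thickness b = 12.44 m, so K_eq = Σ(K_i·b_i)/b = 213.4 m/day.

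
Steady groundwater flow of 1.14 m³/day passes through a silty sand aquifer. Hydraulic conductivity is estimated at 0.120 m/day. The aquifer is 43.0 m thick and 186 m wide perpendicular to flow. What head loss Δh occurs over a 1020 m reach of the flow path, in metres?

1.21

Cross-sectional area A = 186 × 43.0 = 7998 m².
From Q = K·A·i, i = Q / (K·A) = 1.14 / (0.1200 × 7998) = 0.001188.
Head loss Δh = i · L = 0.001188 × 1020 = 1.212 m.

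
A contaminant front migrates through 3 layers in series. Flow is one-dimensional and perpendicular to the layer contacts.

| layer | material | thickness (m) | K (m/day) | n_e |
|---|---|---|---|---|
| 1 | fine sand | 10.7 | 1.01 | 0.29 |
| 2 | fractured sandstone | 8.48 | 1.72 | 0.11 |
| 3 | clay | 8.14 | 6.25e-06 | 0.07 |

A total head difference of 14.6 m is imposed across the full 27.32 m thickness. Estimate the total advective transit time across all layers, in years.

With flow normal to the layers, continuity requires the same specific discharge q through every layer.
Σ(b_i/K_i) = 10.7/1.01 + 8.48/1.72 + 8.14/6.25e-06 = 1.302e+06 d.
q = Δh / Σ(b_i/K_i) = 14.6 / 1.302e+06 = 1.121e-05 m/day.
In each layer the seepage velocity is v_i = q/n_i, so the layer transit time is t_i = b_i·n_i / q:
  layer 1 (fine sand): t_1 = 10.7 × 0.29 / 1.121e-05 = 2.768e+05 d
  layer 2 (fractured sandstone): t_2 = 8.48 × 0.11 / 1.121e-05 = 83212 d
  layer 3 (clay): t_3 = 8.14 × 0.07 / 1.121e-05 = 50830 d
Total t = Σ t_i = 4.108e+05 days = 1125 years.

1120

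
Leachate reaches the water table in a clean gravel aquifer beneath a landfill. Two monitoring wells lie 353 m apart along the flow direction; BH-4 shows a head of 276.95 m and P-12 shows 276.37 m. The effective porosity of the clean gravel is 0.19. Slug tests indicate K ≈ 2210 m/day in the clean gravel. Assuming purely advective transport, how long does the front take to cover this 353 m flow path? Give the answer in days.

18.5

Hydraulic gradient i = (276.95 − 276.37) / 353 = 0.58 / 353 = 0.001643.
Darcy flux q = K · i = 2210 × 0.001643 = 3.631 m/day.
Seepage velocity v = q / n_e = 3.631 / 0.19 = 19.11 m/day.
Travel time t = L / v = 353 / 19.11 = 18.47 days.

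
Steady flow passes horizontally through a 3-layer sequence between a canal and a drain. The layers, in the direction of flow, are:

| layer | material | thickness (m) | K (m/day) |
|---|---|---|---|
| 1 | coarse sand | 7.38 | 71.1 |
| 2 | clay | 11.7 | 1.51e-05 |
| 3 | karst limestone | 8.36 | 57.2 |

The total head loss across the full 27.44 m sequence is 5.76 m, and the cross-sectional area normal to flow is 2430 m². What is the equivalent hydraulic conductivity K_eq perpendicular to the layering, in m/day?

3.54e-05

Flow is perpendicular to layering, so the layers act in series and the equivalent K is the thickness-weighted harmonic mean.
Total thickness L = 7.38 + 11.7 + 8.36 = 27.44 m.
Σ(b_i/K_i) = 7.38/71.1 + 11.7/1.51e-05 + 8.36/57.2 = 7.748e+05 d.
K_eq = L / Σ(b_i/K_i) = 27.44 / 7.748e+05 = 3.541e-05 m/day.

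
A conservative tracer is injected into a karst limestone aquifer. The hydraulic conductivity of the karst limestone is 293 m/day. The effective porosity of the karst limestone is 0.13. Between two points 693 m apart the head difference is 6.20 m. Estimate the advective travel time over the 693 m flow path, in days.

Hydraulic gradient i = Δh / L = 6.20 / 693 = 0.008947.
Darcy flux q = K · i = 293.0 × 0.008947 = 2.621 m/day.
Seepage velocity v = q / n_e = 2.621 / 0.13 = 20.16 m/day.
Travel time t = L / v = 693 / 20.16 = 34.37 days.

34.4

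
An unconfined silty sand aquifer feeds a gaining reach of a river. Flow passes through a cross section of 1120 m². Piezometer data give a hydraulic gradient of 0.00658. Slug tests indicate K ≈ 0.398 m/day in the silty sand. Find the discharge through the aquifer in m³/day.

2.93

Hydraulic gradient i = 0.00658.
Darcy's law: Q = K · A · i = 0.3980 × 1120 × 0.006580 = 2.933 m³/day.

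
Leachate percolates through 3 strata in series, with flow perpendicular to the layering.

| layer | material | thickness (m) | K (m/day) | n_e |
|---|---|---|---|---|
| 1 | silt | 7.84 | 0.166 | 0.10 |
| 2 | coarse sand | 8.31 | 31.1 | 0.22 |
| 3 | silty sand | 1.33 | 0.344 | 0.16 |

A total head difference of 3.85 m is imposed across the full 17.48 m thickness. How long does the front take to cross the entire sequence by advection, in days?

37.7

With flow normal to the layers, continuity requires the same specific discharge q through every layer.
Σ(b_i/K_i) = 7.84/0.166 + 8.31/31.1 + 1.33/0.344 = 51.36 d.
q = Δh / Σ(b_i/K_i) = 3.85 / 51.36 = 0.07496 m/day.
In each layer the seepage velocity is v_i = q/n_i, so the layer transit time is t_i = b_i·n_i / q:
  layer 1 (silt): t_1 = 7.84 × 0.10 / 0.07496 = 10.46 d
  layer 2 (coarse sand): t_2 = 8.31 × 0.22 / 0.07496 = 24.39 d
  layer 3 (silty sand): t_3 = 1.33 × 0.16 / 0.07496 = 2.839 d
Total t = Σ t_i = 37.69 days.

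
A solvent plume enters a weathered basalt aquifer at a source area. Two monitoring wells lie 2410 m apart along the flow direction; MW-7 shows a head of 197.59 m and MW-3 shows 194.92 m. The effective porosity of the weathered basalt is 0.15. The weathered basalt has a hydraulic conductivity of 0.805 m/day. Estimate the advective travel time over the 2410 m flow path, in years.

1110

Hydraulic gradient i = (197.59 − 194.92) / 2410 = 2.67 / 2410 = 0.001108.
Darcy flux q = K · i = 0.8050 × 0.001108 = 0.0008918 m/day.
Seepage velocity v = q / n_e = 0.0008918 / 0.15 = 0.005946 m/day.
Travel time t = L / v = 2410 / 0.005946 = 4.053e+05 days = 1110 years.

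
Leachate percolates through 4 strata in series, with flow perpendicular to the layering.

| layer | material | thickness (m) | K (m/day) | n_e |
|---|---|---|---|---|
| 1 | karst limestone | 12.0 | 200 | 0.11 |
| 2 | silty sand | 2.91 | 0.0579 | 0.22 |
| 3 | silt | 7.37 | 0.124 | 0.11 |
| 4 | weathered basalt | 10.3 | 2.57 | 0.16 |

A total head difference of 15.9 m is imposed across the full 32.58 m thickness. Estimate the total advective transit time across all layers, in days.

With flow normal to the layers, continuity requires the same specific discharge q through every layer.
Σ(b_i/K_i) = 12.0/200 + 2.91/0.0579 + 7.37/0.124 + 10.3/2.57 = 113.8 d.
q = Δh / Σ(b_i/K_i) = 15.9 / 113.8 = 0.1398 m/day.
In each layer the seepage velocity is v_i = q/n_i, so the layer transit time is t_i = b_i·n_i / q:
  layer 1 (karst limestone): t_1 = 12.0 × 0.11 / 0.1398 = 9.444 d
  layer 2 (silty sand): t_2 = 2.91 × 0.22 / 0.1398 = 4.581 d
  layer 3 (silt): t_3 = 7.37 × 0.11 / 0.1398 = 5.800 d
  layer 4 (weathered basalt): t_4 = 10.3 × 0.16 / 0.1398 = 11.79 d
Total t = Σ t_i = 31.62 days.

31.6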